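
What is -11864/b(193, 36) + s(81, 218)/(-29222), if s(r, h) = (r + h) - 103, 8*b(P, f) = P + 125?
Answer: -693395198/2323149 ≈ -298.47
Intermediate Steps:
b(P, f) = 125/8 + P/8 (b(P, f) = (P + 125)/8 = (125 + P)/8 = 125/8 + P/8)
s(r, h) = -103 + h + r (s(r, h) = (h + r) - 103 = -103 + h + r)
-11864/b(193, 36) + s(81, 218)/(-29222) = -11864/(125/8 + (1/8)*193) + (-103 + 218 + 81)/(-29222) = -11864/(125/8 + 193/8) + 196*(-1/29222) = -11864/159/4 - 98/14611 = -11864*4/159 - 98/14611 = -47456/159 - 98/14611 = -693395198/2323149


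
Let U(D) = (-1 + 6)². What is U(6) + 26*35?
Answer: 935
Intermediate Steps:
U(D) = 25 (U(D) = 5² = 25)
U(6) + 26*35 = 25 + 26*35 = 25 + 910 = 935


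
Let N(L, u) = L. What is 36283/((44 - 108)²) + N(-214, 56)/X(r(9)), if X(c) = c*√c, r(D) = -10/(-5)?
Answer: 36283/4096 - 107*√2/2 ≈ -66.802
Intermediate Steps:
r(D) = 2 (r(D) = -10*(-⅕) = 2)
X(c) = c^(3/2)
36283/((44 - 108)²) + N(-214, 56)/X(r(9)) = 36283/((44 - 108)²) - 214*√2/4 = 36283/((-64)²) - 214*√2/4 = 36283/4096 - 107*√2/2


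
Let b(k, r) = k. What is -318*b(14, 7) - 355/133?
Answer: -592471/133 ≈ -4454.7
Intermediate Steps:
-318*b(14, 7) - 355/133 = -318*14 - 355/133 = -4452 - 355*1/133 = -4452 - 355/133 = -592471/133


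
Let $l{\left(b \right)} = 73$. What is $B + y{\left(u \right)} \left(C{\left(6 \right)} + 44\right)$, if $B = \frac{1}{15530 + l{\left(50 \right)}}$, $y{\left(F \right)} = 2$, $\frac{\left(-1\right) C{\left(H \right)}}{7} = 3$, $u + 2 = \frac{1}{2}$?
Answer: $\frac{717739}{15603} \approx 46.0$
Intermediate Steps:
$u = - \frac{3}{2}$ ($u = -2 + \frac{1}{2} = - \frac{3}{2} \approx -1.5$)
$C{\left(H \right)} = -21$ ($C{\left(H \right)} = \left(-7\right) 3 = -21$)
$B = \frac{1}{15603}$ ($B = \frac{1}{15530 + 73} = \frac{1}{15603} \approx 6.409 \cdot 10^{-5}$)
$B + y{\left(u \right)} \left(C{\left(6 \right)} + 44\right) = \frac{1}{15603} + 2 \left(-21 + 44\right) = \frac{1}{15603} + 2 \cdot 23 = \frac{1}{15603} + 46 = \frac{717739}{15603}$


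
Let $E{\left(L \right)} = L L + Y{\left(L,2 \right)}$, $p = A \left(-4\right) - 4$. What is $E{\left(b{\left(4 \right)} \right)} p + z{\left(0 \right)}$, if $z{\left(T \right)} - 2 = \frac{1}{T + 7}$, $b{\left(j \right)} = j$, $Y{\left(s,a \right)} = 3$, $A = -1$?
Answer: $\frac{15}{7} \approx 2.1429$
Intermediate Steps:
$z{\left(T \right)} = 2 + \frac{1}{7 + T}$ ($z{\left(T \right)} = 2 + \frac{1}{T + 7} = 2 + \frac{1}{7 + T}$)
$p = 0$ ($p = \left(-1\right) \left(-4\right) - 4 = 4 - 4 = 0$)
$E{\left(L \right)} = 3 + L^{2}$ ($E{\left(L \right)} = L L + 3 = L^{2} + 3 = 3 + L^{2}$)
$E{\left(b{\left(4 \right)} \right)} p + z{\left(0 \right)} = \left(3 + 4^{2}\right) 0 + \frac{15 + 2 \cdot 0}{7 + 0} = \left(3 + 16\right) 0 + \frac{15 + 0}{7} = 19 \cdot 0 + \frac{1}{7} \cdot 15 = 0 + \frac{15}{7} = \frac{15}{7}$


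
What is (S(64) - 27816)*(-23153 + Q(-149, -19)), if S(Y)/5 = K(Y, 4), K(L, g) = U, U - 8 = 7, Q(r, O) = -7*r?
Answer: 613353510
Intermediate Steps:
U = 15 (U = 8 + 7 = 15)
K(L, g) = 15
S(Y) = 75 (S(Y) = 5*15 = 75)
(S(64) - 27816)*(-23153 + Q(-149, -19)) = (75 - 27816)*(-23153 - 7*(-149)) = -27741*(-23153 + 1043) = -27741*(-22110) = 613353510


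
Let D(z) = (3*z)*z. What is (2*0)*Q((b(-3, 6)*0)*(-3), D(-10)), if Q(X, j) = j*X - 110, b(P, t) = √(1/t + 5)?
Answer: 0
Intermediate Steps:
D(z) = 3*z²
b(P, t) = √(5 + 1/t)
Q(X, j) = -110 + X*j (Q(X, j) = X*j - 110 = -110 + X*j)
(2*0)*Q((b(-3, 6)*0)*(-3), D(-10)) = (2*0)*(-110 + ((√(5 + 1/6)*0)*(-3))*(3*(-10)²)) = 0*(-110 + ((√(5 + ⅙)*0)*(-3))*(3*100)) = 0*(-110 + ((√(31/6)*0)*(-3))*300) = 0*(-110 + (((√186/6)*0)*(-3))*300) = 0*(-110 + (0*(-3))*300) = 0*(-110 + 0*300) = 0*(-110 + 0) = 0*(-110) = 0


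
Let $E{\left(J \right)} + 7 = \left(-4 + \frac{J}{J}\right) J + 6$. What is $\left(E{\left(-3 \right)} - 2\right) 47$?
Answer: $282$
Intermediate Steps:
$E{\left(J \right)} = -1 - 3 J$ ($E{\left(J \right)} = -7 + \left(\left(-4 + \frac{J}{J}\right) J + 6\right) = -7 + \left(\left(-4 + 1\right) J + 6\right) = -7 - \left(-6 + 3 J\right) = -1 - 3 J$)
$\left(E{\left(-3 \right)} - 2\right) 47 = \left(\left(-1 - -9\right) - 2\right) 47 = \left(\left(-1 + 9\right) - 2\right) 47 = \left(8 - 2\right) 47 = 6 \cdot 47 = 282$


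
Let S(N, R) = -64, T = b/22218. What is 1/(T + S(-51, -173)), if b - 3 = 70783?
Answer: -11109/675583 ≈ -0.016444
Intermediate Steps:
b = 70786 (b = 3 + 70783 = 70786)
T = 35393/11109 (T = 70786/22218 = 70786*(1/22218) = 35393/11109 ≈ 3.1860)
1/(T + S(-51, -173)) = 1/(35393/11109 - 64) = 1/(-675583/11109) = -11109/675583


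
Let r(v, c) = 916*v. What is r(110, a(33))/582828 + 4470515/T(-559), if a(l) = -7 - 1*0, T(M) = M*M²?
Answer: 3748725252905/25451644008453 ≈ 0.14729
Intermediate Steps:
T(M) = M³
a(l) = -7 (a(l) = -7 + 0 = -7)
r(110, a(33))/582828 + 4470515/T(-559) = (916*110)/582828 + 4470515/((-559)³) = 100760*(1/582828) + 4470515/(-174676879) = 25190/145707 + 4470515*(-1/174676879) = 25190/145707 - 4470515/174676879 = 3748725252905/25451644008453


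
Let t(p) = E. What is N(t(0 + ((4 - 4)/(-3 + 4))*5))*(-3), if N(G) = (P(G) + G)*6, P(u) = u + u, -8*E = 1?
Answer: 27/4 ≈ 6.7500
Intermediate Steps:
E = -⅛ (E = -⅛*1 = -⅛ ≈ -0.12500)
t(p) = -⅛
P(u) = 2*u
N(G) = 18*G (N(G) = (2*G + G)*6 = (3*G)*6 = 18*G)
N(t(0 + ((4 - 4)/(-3 + 4))*5))*(-3) = (18*(-⅛))*(-3) = -9/4*(-3) = 27/4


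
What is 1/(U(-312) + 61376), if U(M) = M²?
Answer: 1/158720 ≈ 6.3004e-6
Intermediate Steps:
1/(U(-312) + 61376) = 1/((-312)² + 61376) = 1/(97344 + 61376) = 1/158720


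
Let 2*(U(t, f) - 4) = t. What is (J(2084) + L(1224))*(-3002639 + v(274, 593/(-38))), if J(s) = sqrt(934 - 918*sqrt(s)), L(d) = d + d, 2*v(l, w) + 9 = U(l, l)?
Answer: -7350298704 - 3002573*sqrt(934 - 1836*sqrt(521)) ≈ -7.3503e+9 - 6.0778e+8*I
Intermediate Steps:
U(t, f) = 4 + t/2
v(l, w) = -5/2 + l/4 (v(l, w) = -9/2 + (4 + l/2)/2 = -9/2 + (2 + l/4) = -5/2 + l/4)
L(d) = 2*d
(J(2084) + L(1224))*(-3002639 + v(274, 593/(-38))) = (sqrt(934 - 1836*sqrt(521)) + 2*1224)*(-3002639 + (-5/2 + (1/4)*274)) = (sqrt(934 - 1836*sqrt(521)) + 2448)*(-3002639 + (-5/2 + 137/2)) = (sqrt(934 - 1836*sqrt(521)) + 2448)*(-3002639 + 66) = (2448 + sqrt(934 - 1836*sqrt(521)))*(-3002573) = -7350298704 - 3002573*sqrt(934 - 1836*sqrt(521))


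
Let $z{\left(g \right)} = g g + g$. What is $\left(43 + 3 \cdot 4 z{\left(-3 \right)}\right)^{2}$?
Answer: $13225$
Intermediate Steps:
$z{\left(g \right)} = g + g^{2}$ ($z{\left(g \right)} = g^{2} + g = g + g^{2}$)
$\left(43 + 3 \cdot 4 z{\left(-3 \right)}\right)^{2} = \left(43 + 3 \cdot 4 \left(- 3 \left(1 - 3\right)\right)\right)^{2} = \left(43 + 12 \left(\left(-3\right) \left(-2\right)\right)\right)^{2} = \left(43 + 12 \cdot 6\right)^{2} = \left(43 + 72\right)^{2} = 115^{2} = 13225$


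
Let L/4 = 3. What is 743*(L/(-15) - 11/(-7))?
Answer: 20061/35 ≈ 573.17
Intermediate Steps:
L = 12 (L = 4*3 = 12)
743*(L/(-15) - 11/(-7)) = 743*(12/(-15) - 11/(-7)) = 743*(12*(-1/15) - 11*(-1/7)) = 743*(-4/5 + 11/7) = 743*(27/35) = 20061/35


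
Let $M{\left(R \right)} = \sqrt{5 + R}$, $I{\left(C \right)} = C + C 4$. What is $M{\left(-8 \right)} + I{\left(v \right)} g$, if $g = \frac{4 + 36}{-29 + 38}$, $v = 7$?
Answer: $\frac{1400}{9} + i \sqrt{3} \approx 155.56 + 1.732 i$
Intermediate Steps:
$I{\left(C \right)} = 5 C$ ($I{\left(C \right)} = C + 4 C = 5 C$)
$g = \frac{40}{9} \approx 4.4444$
$M{\left(-8 \right)} + I{\left(v \right)} g = \sqrt{5 - 8} + 5 \cdot 7 \cdot \frac{40}{9} = \sqrt{-3} + 35 \cdot \frac{40}{9} = i \sqrt{3} + \frac{1400}{9} = \frac{1400}{9} + i \sqrt{3}$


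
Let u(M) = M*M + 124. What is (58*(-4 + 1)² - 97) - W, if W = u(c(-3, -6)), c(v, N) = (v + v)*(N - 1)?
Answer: -1463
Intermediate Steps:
c(v, N) = 2*v*(-1 + N) (c(v, N) = (2*v)*(-1 + N) = 2*v*(-1 + N))
u(M) = 124 + M² (u(M) = M² + 124 = 124 + M²)
W = 1888 (W = 124 + (2*(-3)*(-1 - 6))² = 124 + (2*(-3)*(-7))² = 124 + 42² = 124 + 1764 = 1888)
(58*(-4 + 1)² - 97) - W = (58*(-4 + 1)² - 97) - 1*1888 = (58*(-3)² - 97) - 1888 = (58*9 - 97) - 1888 = (522 - 97) - 1888 = 425 - 1888 = -1463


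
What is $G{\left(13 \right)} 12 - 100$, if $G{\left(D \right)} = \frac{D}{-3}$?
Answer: $-152$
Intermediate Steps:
$G{\left(D \right)} = - \frac{D}{3}$ ($G{\left(D \right)} = D \left(- \frac{1}{3}\right) = - \frac{D}{3}$)
$G{\left(13 \right)} 12 - 100 = \left(- \frac{1}{3}\right) 13 \cdot 12 - 100 = \left(- \frac{13}{3}\right) 12 - 100 = -52 - 100 = -152$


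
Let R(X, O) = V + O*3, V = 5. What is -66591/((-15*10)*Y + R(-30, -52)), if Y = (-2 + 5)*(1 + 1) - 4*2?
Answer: -66591/149 ≈ -446.92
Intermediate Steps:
Y = -2 (Y = 3*2 - 8 = 6 - 8 = -2)
R(X, O) = 5 + 3*O (R(X, O) = 5 + O*3 = 5 + 3*O)
-66591/((-15*10)*Y + R(-30, -52)) = -66591/(-15*10*(-2) + (5 + 3*(-52))) = -66591/(-150*(-2) + (5 - 156)) = -66591/(300 - 151) = -66591/149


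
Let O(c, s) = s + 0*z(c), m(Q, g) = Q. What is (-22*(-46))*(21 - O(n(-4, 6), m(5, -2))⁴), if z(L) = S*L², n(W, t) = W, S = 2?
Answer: -611248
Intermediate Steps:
z(L) = 2*L²
O(c, s) = s (O(c, s) = s + 0*(2*c²) = s + 0 = s)
(-22*(-46))*(21 - O(n(-4, 6), m(5, -2))⁴) = (-22*(-46))*(21 - 1*5⁴) = 1012*(21 - 1*625) = 1012*(21 - 625) = 1012*(-604) = -611248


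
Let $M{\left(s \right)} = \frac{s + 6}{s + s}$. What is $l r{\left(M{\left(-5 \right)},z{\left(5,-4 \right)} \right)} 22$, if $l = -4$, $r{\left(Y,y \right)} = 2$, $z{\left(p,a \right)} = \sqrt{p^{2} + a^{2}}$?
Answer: $-176$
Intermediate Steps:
$z{\left(p,a \right)} = \sqrt{a^{2} + p^{2}}$
$M{\left(s \right)} = \frac{6 + s}{2 s}$
$l r{\left(M{\left(-5 \right)},z{\left(5,-4 \right)} \right)} 22 = \left(-4\right) 2 \cdot 22 = \left(-8\right) 22 = -176$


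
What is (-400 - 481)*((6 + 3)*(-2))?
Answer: 15858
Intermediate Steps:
(-400 - 481)*((6 + 3)*(-2)) = -7929*(-2) = -881*(-18) = 15858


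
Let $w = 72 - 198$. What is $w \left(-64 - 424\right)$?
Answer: $61488$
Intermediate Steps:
$w = -126$ ($w = 72 - 198 = -126$)
$w \left(-64 - 424\right) = - 126 \left(-64 - 424\right) = \left(-126\right) \left(-488\right) = 61488$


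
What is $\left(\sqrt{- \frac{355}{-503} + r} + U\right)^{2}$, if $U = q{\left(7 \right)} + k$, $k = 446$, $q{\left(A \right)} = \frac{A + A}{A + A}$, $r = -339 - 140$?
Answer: $\frac{\left(224841 + i \sqrt{121012746}\right)^{2}}{253009} \approx 1.9933 \cdot 10^{5} + 19552.0 i$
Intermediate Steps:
$r = -479$
$q{\left(A \right)} = 1$ ($q{\left(A \right)} = \frac{2 A}{2 A} = 2 A \frac{1}{2 A} = 1$)
$U = 447$ ($U = 1 + 446 = 447$)
$\left(\sqrt{- \frac{355}{-503} + r} + U\right)^{2} = \left(\sqrt{- \frac{355}{-503} - 479} + 447\right)^{2} = \left(\sqrt{\left(-355\right) \left(- \frac{1}{503}\right) - 479} + 447\right)^{2} = \left(\sqrt{\frac{355}{503} - 479} + 447\right)^{2} = \left(\sqrt{- \frac{240582}{503}} + 447\right)^{2} = \left(\frac{i \sqrt{121012746}}{503} + 447\right)^{2} = \left(447 + \frac{i \sqrt{121012746}}{503}\right)^{2}$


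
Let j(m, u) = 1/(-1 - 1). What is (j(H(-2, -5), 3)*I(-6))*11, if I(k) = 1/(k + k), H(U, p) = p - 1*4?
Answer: 11/24 ≈ 0.45833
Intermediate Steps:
H(U, p) = -4 + p (H(U, p) = p - 4 = -4 + p)
I(k) = 1/(2*k)
j(m, u) = -½ (j(m, u) = 1/(-2) = -½)
(j(H(-2, -5), 3)*I(-6))*11 = -1/(4*(-6))*11 = -(-1)/(4*6)*11 = -½*(-1/12)*11 = (1/24)*11 = 11/24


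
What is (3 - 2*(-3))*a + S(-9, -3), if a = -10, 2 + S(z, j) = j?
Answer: -95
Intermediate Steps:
S(z, j) = -2 + j
(3 - 2*(-3))*a + S(-9, -3) = (3 - 2*(-3))*(-10) + (-2 - 3) = (3 + 6)*(-10) - 5 = 9*(-10) - 5 = -90 - 5 = -95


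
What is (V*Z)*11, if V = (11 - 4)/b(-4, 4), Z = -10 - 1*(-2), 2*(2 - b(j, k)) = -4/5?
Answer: -770/3 ≈ -256.67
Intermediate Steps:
b(j, k) = 12/5 (b(j, k) = 2 - (-2)/5 = 2 - 1/2*(-4/5) = 2 + 2/5 = 12/5)
Z = -8 (Z = -10 + 2 = -8)
V = 35/12 (V = (11 - 4)/(12/5) = 7*(5/12) = 35/12 ≈ 2.9167)
(V*Z)*11 = ((35/12)*(-8))*11 = -70/3*11 = -770/3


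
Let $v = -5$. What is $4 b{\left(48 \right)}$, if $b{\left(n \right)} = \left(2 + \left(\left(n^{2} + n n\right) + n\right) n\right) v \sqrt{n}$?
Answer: $- 17879200 \sqrt{3} \approx -3.0968 \cdot 10^{7}$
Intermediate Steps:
$b{\left(n \right)} = - 5 \sqrt{n} \left(2 + n \left(n + 2 n^{2}\right)\right)$ ($b{\left(n \right)} = \left(2 + \left(\left(n^{2} + n n\right) + n\right) n\right) \left(- 5 \sqrt{n}\right) = \left(2 + \left(\left(n^{2} + n^{2}\right) + n\right) n\right) \left(- 5 \sqrt{n}\right) = \left(2 + \left(2 n^{2} + n\right) n\right) \left(- 5 \sqrt{n}\right) = \left(2 + \left(n + 2 n^{2}\right) n\right) \left(- 5 \sqrt{n}\right) = \left(2 + n \left(n + 2 n^{2}\right)\right) \left(- 5 \sqrt{n}\right) = - 5 \sqrt{n} \left(2 + n \left(n + 2 n^{2}\right)\right)$)
$4 b{\left(48 \right)} = 4 \cdot 5 \sqrt{48} \left(-2 - 48^{2} - 2 \cdot 48^{3}\right) = 4 \cdot 5 \cdot 4 \sqrt{3} \left(-2 - 2304 - 221184\right) = 4 \cdot 5 \cdot 4 \sqrt{3} \left(-223490\right) = 4 \left(- 4469800 \sqrt{3}\right) = - 17879200 \sqrt{3}$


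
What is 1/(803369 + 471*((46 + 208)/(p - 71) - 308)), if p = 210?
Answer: 139/91623473 ≈ 1.5171e-6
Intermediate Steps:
1/(803369 + 471*((46 + 208)/(p - 71) - 308)) = 1/(803369 + 471*((46 + 208)/(210 - 71) - 308)) = 1/(803369 + 471*(254/139 - 308)) = 1/(803369 + 471*(-42558/139)) = 1/(803369 - 20044818/139) = 1/(91623473/139) = 139/91623473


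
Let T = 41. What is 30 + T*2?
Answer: 112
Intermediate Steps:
30 + T*2 = 30 + 41*2 = 30 + 82 = 112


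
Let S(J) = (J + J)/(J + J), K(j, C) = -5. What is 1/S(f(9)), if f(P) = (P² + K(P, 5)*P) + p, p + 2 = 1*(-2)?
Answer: 1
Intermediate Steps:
p = -4 (p = -2 + 1*(-2) = -2 - 2 = -4)
f(P) = -4 + P² - 5*P (f(P) = (P² - 5*P) - 4 = -4 + P² - 5*P)
S(J) = 1 (S(J) = (2*J)/((2*J)) = (2*J)*(1/(2*J)) = 1)
1/S(f(9)) = 1/1 = 1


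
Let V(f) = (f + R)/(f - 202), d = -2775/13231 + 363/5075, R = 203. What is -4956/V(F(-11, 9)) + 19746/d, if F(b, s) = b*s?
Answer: -2584349392191/20107256 ≈ -1.2853e+5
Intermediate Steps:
d = -9280272/67147325 (d = -2775*1/13231 + 363*(1/5075) = -2775/13231 + 363/5075 = -9280272/67147325 ≈ -0.13821)
V(f) = (203 + f)/(-202 + f) (V(f) = (f + 203)/(f - 202) = (203 + f)/(-202 + f))
-4956/V(F(-11, 9)) + 19746/d = -4956*(-202 - 11*9)/(203 - 11*9) + 19746/(-9280272/67147325) = -4956*(-202 - 99)/(203 - 99) + 19746*(-67147325/9280272) = -4956/(104/(-301)) - 220981846575/1546712 = -4956/((-1/301*104)) - 220981846575/1546712 = -4956/(-104/301) - 220981846575/1546712 = -4956*(-301/104) - 220981846575/1546712 = 372939/26 - 220981846575/1546712 = -2584349392191/20107256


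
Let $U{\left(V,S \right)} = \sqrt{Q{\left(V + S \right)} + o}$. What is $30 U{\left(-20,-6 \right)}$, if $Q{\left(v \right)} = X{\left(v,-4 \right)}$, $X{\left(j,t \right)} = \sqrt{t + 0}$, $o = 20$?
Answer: $30 \sqrt{20 + 2 i} \approx 134.33 + 6.6999 i$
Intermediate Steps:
$X{\left(j,t \right)} = \sqrt{t}$
$Q{\left(v \right)} = 2 i$ ($Q{\left(v \right)} = \sqrt{-4} = 2 i$)
$U{\left(V,S \right)} = \sqrt{20 + 2 i}$ ($U{\left(V,S \right)} = \sqrt{2 i + 20} = \sqrt{20 + 2 i}$)
$30 U{\left(-20,-6 \right)} = 30 \sqrt{20 + 2 i}$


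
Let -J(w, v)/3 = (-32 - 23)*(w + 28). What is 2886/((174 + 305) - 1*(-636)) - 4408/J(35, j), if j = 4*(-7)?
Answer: 1003402/463617 ≈ 2.1643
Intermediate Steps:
j = -28
J(w, v) = 4620 + 165*w (J(w, v) = -3*(-32 - 23)*(w + 28) = -(-165)*(28 + w) = -3*(-1540 - 55*w) = 4620 + 165*w)
2886/((174 + 305) - 1*(-636)) - 4408/J(35, j) = 2886/((174 + 305) - 1*(-636)) - 4408/(4620 + 165*35) = 2886/(479 + 636) - 4408/(4620 + 5775) = 2886/1115 - 4408/10395 = 1003402/463617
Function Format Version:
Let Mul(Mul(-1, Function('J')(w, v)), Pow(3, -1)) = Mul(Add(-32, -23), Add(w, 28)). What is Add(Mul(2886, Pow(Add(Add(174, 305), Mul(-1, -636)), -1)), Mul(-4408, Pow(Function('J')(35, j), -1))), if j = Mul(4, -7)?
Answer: Rational(1003402, 463617) ≈ 2.1643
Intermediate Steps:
j = -28
Function('J')(w, v) = Add(4620, Mul(165, w)) (Function('J')(w, v) = Mul(-3, Mul(Add(-32, -23), Add(w, 28))) = Mul(-3, Mul(-55, Add(28, w))) = Mul(-3, Add(-1540, Mul(-55, w))) = Add(4620, Mul(165, w)))
Add(Mul(2886, Pow(Add(Add(174, 305), Mul(-1, -636)), -1)), Mul(-4408, Pow(Function('J')(35, j), -1))) = Add(Mul(2886, Pow(Add(Add(174, 305), Mul(-1, -636)), -1)), Mul(-4408, Pow(Add(4620, Mul(165, 35)), -1))) = Add(Mul(2886, Pow(Add(479, 636), -1)), Mul(-4408, Pow(Add(4620, 5775), -1))) = Add(Mul(2886, Pow(1115, -1)), Mul(-4408, Pow(10395, -1))) = Add(Mul(2886, Rational(1, 1115)), Mul(-4408, Rational(1, 10395))) = Add(Rational(2886, 1115), Rational(-4408, 10395)) = Rational(1003402, 463617)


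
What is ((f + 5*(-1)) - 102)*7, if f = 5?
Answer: -714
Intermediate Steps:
((f + 5*(-1)) - 102)*7 = ((5 + 5*(-1)) - 102)*7 = ((5 - 5) - 102)*7 = (0 - 102)*7 = -102*7 = -714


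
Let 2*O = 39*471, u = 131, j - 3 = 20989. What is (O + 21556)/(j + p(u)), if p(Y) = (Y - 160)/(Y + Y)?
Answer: 8054011/5499875 ≈ 1.4644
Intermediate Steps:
j = 20992 (j = 3 + 20989 = 20992)
p(Y) = (-160 + Y)/(2*Y) (p(Y) = (-160 + Y)/((2*Y)) = (-160 + Y)*(1/(2*Y)) = (-160 + Y)/(2*Y))
O = 18369/2 (O = (39*471)/2 = (½)*18369 = 18369/2 ≈ 9184.5)
(O + 21556)/(j + p(u)) = (18369/2 + 21556)/(20992 + (½)*(-160 + 131)/131) = 61481/(2*(20992 + (½)*(1/131)*(-29))) = 61481/(2*(20992 - 29/262)) = 61481/(2*(5499875/262)) = (61481/2)*(262/5499875) = 8054011/5499875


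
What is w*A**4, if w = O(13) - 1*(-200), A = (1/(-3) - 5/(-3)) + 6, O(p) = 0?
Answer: 46851200/81 ≈ 5.7841e+5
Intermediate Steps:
A = 22/3 (A = (1*(-1/3) - 5*(-1/3)) + 6 = (-1/3 + 5/3) + 6 = 4/3 + 6 = 22/3 ≈ 7.3333)
w = 200 (w = 0 - 1*(-200) = 0 + 200 = 200)
w*A**4 = 200*(22/3)**4 = 200*(234256/81) = 46851200/81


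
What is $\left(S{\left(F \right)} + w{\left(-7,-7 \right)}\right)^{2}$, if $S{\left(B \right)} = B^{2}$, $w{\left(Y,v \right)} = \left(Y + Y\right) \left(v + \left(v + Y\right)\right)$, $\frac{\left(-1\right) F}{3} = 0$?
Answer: $86436$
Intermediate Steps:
$F = 0$ ($F = \left(-3\right) 0 = 0$)
$w{\left(Y,v \right)} = 2 Y \left(Y + 2 v\right)$ ($w{\left(Y,v \right)} = 2 Y \left(v + \left(Y + v\right)\right) = 2 Y \left(Y + 2 v\right)$)
$\left(S{\left(F \right)} + w{\left(-7,-7 \right)}\right)^{2} = \left(0^{2} + 2 \left(-7\right) \left(-7 + 2 \left(-7\right)\right)\right)^{2} = \left(0 + 2 \left(-7\right) \left(-7 - 14\right)\right)^{2} = \left(0 + 2 \left(-7\right) \left(-21\right)\right)^{2} = \left(0 + 294\right)^{2} = 294^{2} = 86436$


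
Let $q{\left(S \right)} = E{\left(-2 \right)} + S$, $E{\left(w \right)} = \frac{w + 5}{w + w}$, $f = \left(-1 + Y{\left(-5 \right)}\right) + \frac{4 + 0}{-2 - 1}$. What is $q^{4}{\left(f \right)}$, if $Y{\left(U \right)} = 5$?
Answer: $\frac{279841}{20736} \approx 13.495$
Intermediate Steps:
$f = \frac{8}{3}$ ($f = \left(-1 + 5\right) + \frac{4 + 0}{-2 - 1} = 4 + \frac{4}{-3} = 4 + 4 \left(- \frac{1}{3}\right) = 4 - \frac{4}{3} = \frac{8}{3} \approx 2.6667$)
$E{\left(w \right)} = \frac{5 + w}{2 w}$
$q{\left(S \right)} = - \frac{3}{4} + S$ ($q{\left(S \right)} = \frac{5 - 2}{2 \left(-2\right)} + S = \frac{1}{2} \left(- \frac{1}{2}\right) 3 + S = - \frac{3}{4} + S$)
$q^{4}{\left(f \right)} = \left(- \frac{3}{4} + \frac{8}{3}\right)^{4} = \left(\frac{23}{12}\right)^{4} = \frac{279841}{20736}$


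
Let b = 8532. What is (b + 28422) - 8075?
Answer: 28879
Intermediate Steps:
(b + 28422) - 8075 = (8532 + 28422) - 8075 = 36954 - 8075 = 28879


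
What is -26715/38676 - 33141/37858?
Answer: -382189631/244032668 ≈ -1.5661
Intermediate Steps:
-26715/38676 - 33141/37858 = -26715*1/38676 - 33141*1/37858 = -8905/12892 - 33141/37858 = -382189631/244032668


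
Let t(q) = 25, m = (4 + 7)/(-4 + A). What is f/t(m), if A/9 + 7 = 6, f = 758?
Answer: 758/25 ≈ 30.320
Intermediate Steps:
A = -9 (A = -63 + 9*6 = -63 + 54 = -9)
m = -11/13 (m = (4 + 7)/(-4 - 9) = 11/(-13) = 11*(-1/13) = -11/13 ≈ -0.84615)
f/t(m) = 758/25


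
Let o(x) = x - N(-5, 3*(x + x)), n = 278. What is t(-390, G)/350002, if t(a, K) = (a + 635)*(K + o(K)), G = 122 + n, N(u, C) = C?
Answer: -196000/175001 ≈ -1.1200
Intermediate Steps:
o(x) = -5*x (o(x) = x - 3*(x + x) = x - 3*2*x = x - 6*x = -5*x)
G = 400 (G = 122 + 278 = 400)
t(a, K) = -4*K*(635 + a) (t(a, K) = (a + 635)*(K - 5*K) = (635 + a)*(-4*K) = -4*K*(635 + a))
t(-390, G)/350002 = (4*400*(-635 - 1*(-390)))/350002 = (4*400*(-635 + 390))*(1/350002) = (4*400*(-245))*(1/350002) = -392000*1/350002 = -196000/175001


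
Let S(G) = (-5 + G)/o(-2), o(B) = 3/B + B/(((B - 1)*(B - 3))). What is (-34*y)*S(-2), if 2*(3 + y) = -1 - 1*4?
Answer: 5610/7 ≈ 801.43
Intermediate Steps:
o(B) = 3/B + B/((-1 + B)*(-3 + B)) (o(B) = 3/B + B/(((-1 + B)*(-3 + B))) = 3/B + B*(1/((-1 + B)*(-3 + B))) = 3/B + B/((-1 + B)*(-3 + B)))
S(G) = 150/49 - 30*G/49 (S(G) = (-5 + G)/(((9 - 12*(-2) + 4*(-2)²)/((-2)*(3 + (-2)² - 4*(-2))))) = (-5 + G)/((-(9 + 24 + 4*4)/(2*(3 + 4 + 8)))) = (-5 + G)/((-½*(9 + 24 + 16)/15)) = (-5 + G)/((-½*1/15*49)) = (-5 + G)/(-49/30) = (-5 + G)*(-30/49) = 150/49 - 30*G/49)
y = -11/2 (y = -3 + (-1 - 1*4)/2 = -3 + (-1 - 4)/2 = -3 + (½)*(-5) = -3 - 5/2 = -11/2 ≈ -5.5000)
(-34*y)*S(-2) = (-34*(-11/2))*(150/49 - 30/49*(-2)) = 187*(150/49 + 60/49) = 187*(30/7) = 5610/7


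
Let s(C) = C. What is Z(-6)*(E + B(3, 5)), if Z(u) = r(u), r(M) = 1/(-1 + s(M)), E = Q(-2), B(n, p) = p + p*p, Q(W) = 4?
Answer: -34/7 ≈ -4.8571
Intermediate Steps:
B(n, p) = p + p²
E = 4
r(M) = 1/(-1 + M)
Z(u) = 1/(-1 + u)
Z(-6)*(E + B(3, 5)) = (4 + 5*(1 + 5))/(-1 - 6) = (4 + 5*6)/(-7) = -(4 + 30)/7 = -⅐*34 = -34/7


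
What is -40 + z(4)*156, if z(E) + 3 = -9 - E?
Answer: -2536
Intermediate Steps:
z(E) = -12 - E (z(E) = -3 + (-9 - E) = -12 - E)
-40 + z(4)*156 = -40 + (-12 - 1*4)*156 = -40 + (-12 - 4)*156 = -40 - 16*156 = -40 - 2496 = -2536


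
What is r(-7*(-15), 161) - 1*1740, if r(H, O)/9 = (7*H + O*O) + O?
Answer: 239613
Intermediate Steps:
r(H, O) = 9*O + 9*O**2 + 63*H (r(H, O) = 9*((7*H + O*O) + O) = 9*((7*H + O**2) + O) = 9*((O**2 + 7*H) + O) = 9*(O + O**2 + 7*H) = 9*O + 9*O**2 + 63*H)
r(-7*(-15), 161) - 1*1740 = (9*161 + 9*161**2 + 63*(-7*(-15))) - 1*1740 = (1449 + 9*25921 + 63*105) - 1740 = (1449 + 233289 + 6615) - 1740 = 241353 - 1740 = 239613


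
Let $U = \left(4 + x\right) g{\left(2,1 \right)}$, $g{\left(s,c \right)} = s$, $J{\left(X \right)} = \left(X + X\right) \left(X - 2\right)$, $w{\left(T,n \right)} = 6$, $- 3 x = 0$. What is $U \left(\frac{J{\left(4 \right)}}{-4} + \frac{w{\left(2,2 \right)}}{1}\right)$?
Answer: $16$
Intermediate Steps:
$x = 0$ ($x = \left(- \frac{1}{3}\right) 0 = 0$)
$J{\left(X \right)} = 2 X \left(-2 + X\right)$
$U = 8$ ($U = \left(4 + 0\right) 2 = 4 \cdot 2 = 8$)
$U \left(\frac{J{\left(4 \right)}}{-4} + \frac{w{\left(2,2 \right)}}{1}\right) = 8 \left(\frac{2 \cdot 4 \left(-2 + 4\right)}{-4} + \frac{6}{1}\right) = 8 \left(2 \cdot 4 \cdot 2 \left(- \frac{1}{4}\right) + 6 \cdot 1\right) = 8 \left(16 \left(- \frac{1}{4}\right) + 6\right) = 8 \left(-4 + 6\right) = 8 \cdot 2 = 16$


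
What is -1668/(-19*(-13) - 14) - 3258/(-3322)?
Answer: -2390991/387013 ≈ -6.1781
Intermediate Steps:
-1668/(-19*(-13) - 14) - 3258/(-3322) = -1668/(247 - 14) - 3258*(-1/3322) = -1668/233 + 1629/1661 = -2390991/387013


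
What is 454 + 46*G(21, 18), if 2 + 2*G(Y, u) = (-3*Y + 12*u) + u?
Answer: 4341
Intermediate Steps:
G(Y, u) = -1 - 3*Y/2 + 13*u/2 (G(Y, u) = -1 + ((-3*Y + 12*u) + u)/2 = -1 + (-3*Y + 13*u)/2 = -1 + (-3*Y/2 + 13*u/2) = -1 - 3*Y/2 + 13*u/2)
454 + 46*G(21, 18) = 454 + 46*(-1 - 3/2*21 + (13/2)*18) = 454 + 46*(-1 - 63/2 + 117) = 454 + 46*(169/2) = 454 + 3887 = 4341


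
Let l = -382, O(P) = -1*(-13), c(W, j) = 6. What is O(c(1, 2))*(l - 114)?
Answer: -6448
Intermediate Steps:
O(P) = 13
O(c(1, 2))*(l - 114) = 13*(-382 - 114) = 13*(-496) = -6448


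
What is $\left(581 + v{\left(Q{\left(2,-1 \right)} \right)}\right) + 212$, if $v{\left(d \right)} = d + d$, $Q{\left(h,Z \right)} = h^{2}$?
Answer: $801$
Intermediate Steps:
$v{\left(d \right)} = 2 d$
$\left(581 + v{\left(Q{\left(2,-1 \right)} \right)}\right) + 212 = \left(581 + 2 \cdot 2^{2}\right) + 212 = \left(581 + 2 \cdot 4\right) + 212 = \left(581 + 8\right) + 212 = 589 + 212 = 801$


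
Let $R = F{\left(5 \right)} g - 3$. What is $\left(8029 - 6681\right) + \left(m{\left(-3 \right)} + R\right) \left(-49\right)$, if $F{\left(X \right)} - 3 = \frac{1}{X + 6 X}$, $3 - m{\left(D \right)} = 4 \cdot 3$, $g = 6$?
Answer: $\frac{5228}{5} \approx 1045.6$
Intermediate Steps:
$m{\left(D \right)} = -9$ ($m{\left(D \right)} = 3 - 4 \cdot 3 = 3 - 12 = -9$)
$F{\left(X \right)} = 3 + \frac{1}{7 X}$ ($F{\left(X \right)} = 3 + \frac{1}{X + 6 X} = 3 + \frac{1}{7 X}$)
$R = \frac{531}{35}$ ($R = \left(3 + \frac{1}{7 \cdot 5}\right) 6 - 3 = \left(3 + \frac{1}{7} \cdot \frac{1}{5}\right) 6 - 3 = \left(3 + \frac{1}{35}\right) 6 - 3 = \frac{106}{35} \cdot 6 - 3 = \frac{636}{35} - 3 = \frac{531}{35} \approx 15.171$)
$\left(8029 - 6681\right) + \left(m{\left(-3 \right)} + R\right) \left(-49\right) = \left(8029 - 6681\right) + \left(-9 + \frac{531}{35}\right) \left(-49\right) = 1348 + \frac{216}{35} \left(-49\right) = 1348 - \frac{1512}{5} = \frac{5228}{5}$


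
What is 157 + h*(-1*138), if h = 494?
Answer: -68015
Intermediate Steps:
157 + h*(-1*138) = 157 + 494*(-1*138) = 157 + 494*(-138) = 157 - 68172 = -68015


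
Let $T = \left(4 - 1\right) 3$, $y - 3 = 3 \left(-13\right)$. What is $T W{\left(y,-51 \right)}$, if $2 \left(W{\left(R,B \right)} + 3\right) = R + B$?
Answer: $- \frac{837}{2} \approx -418.5$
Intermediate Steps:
$y = -36$ ($y = 3 + 3 \left(-13\right) = 3 - 39 = -36$)
$W{\left(R,B \right)} = -3 + \frac{B}{2} + \frac{R}{2}$ ($W{\left(R,B \right)} = -3 + \frac{R + B}{2} = -3 + \frac{B + R}{2} = -3 + \left(\frac{B}{2} + \frac{R}{2}\right) = -3 + \frac{B}{2} + \frac{R}{2}$)
$T = 9$ ($T = 3 \cdot 3 = 9$)
$T W{\left(y,-51 \right)} = 9 \left(-3 + \frac{1}{2} \left(-51\right) + \frac{1}{2} \left(-36\right)\right) = 9 \left(-3 - \frac{51}{2} - 18\right) = 9 \left(- \frac{93}{2}\right) = - \frac{837}{2}$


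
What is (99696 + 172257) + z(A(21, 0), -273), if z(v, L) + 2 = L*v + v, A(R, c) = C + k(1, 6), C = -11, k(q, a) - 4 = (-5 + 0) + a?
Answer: 273583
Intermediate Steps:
k(q, a) = -1 + a (k(q, a) = 4 + ((-5 + 0) + a) = 4 + (-5 + a) = -1 + a)
A(R, c) = -6 (A(R, c) = -11 + (-1 + 6) = -11 + 5 = -6)
z(v, L) = -2 + v + L*v (z(v, L) = -2 + (L*v + v) = -2 + (v + L*v) = -2 + v + L*v)
(99696 + 172257) + z(A(21, 0), -273) = (99696 + 172257) + (-2 - 6 - 273*(-6)) = 271953 + (-2 - 6 + 1638) = 271953 + 1630 = 273583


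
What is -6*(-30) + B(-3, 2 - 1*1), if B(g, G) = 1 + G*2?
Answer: 183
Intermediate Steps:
B(g, G) = 1 + 2*G
-6*(-30) + B(-3, 2 - 1*1) = -6*(-30) + (1 + 2*(2 - 1*1)) = 180 + (1 + 2*(2 - 1)) = 180 + (1 + 2*1) = 180 + (1 + 2) = 180 + 3 = 183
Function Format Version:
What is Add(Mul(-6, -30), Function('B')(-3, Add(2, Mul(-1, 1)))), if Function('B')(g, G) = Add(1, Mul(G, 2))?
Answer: 183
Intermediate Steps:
Function('B')(g, G) = Add(1, Mul(2, G))
Add(Mul(-6, -30), Function('B')(-3, Add(2, Mul(-1, 1)))) = Add(Mul(-6, -30), Add(1, Mul(2, Add(2, Mul(-1, 1))))) = Add(180, Add(1, Mul(2, Add(2, -1)))) = Add(180, Add(1, Mul(2, 1))) = Add(180, Add(1, 2)) = Add(180, 3) = 183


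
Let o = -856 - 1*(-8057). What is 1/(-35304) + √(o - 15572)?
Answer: -1/35304 + I*√8371 ≈ -2.8325e-5 + 91.493*I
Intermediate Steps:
o = 7201 (o = -856 + 8057 = 7201)
1/(-35304) + √(o - 15572) = 1/(-35304) + √(7201 - 15572) = -1/35304 + √(-8371) = -1/35304 + I*√8371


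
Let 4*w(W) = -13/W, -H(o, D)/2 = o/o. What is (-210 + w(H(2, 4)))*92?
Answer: -38341/2 ≈ -19171.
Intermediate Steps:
H(o, D) = -2 (H(o, D) = -2*o/o = -2*1 = -2)
w(W) = -13/(4*W) (w(W) = (-13/W)/4 = -13/(4*W))
(-210 + w(H(2, 4)))*92 = (-210 - 13/4/(-2))*92 = (-210 - 13/4*(-1/2))*92 = (-210 + 13/8)*92 = -1667/8*92 = -38341/2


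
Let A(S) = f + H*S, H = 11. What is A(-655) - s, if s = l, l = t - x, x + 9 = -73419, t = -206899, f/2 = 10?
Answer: 126286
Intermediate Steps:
f = 20 (f = 2*10 = 20)
x = -73428 (x = -9 - 73419 = -73428)
A(S) = 20 + 11*S
l = -133471 (l = -206899 - 1*(-73428) = -206899 + 73428 = -133471)
s = -133471
A(-655) - s = (20 + 11*(-655)) - 1*(-133471) = (20 - 7205) + 133471 = -7185 + 133471 = 126286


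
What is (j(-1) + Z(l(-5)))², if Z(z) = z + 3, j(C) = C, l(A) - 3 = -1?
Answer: 16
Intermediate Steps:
l(A) = 2 (l(A) = 3 - 1 = 2)
Z(z) = 3 + z
(j(-1) + Z(l(-5)))² = (-1 + (3 + 2))² = (-1 + 5)² = 4² = 16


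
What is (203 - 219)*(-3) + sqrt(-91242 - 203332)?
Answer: 48 + I*sqrt(294574) ≈ 48.0 + 542.75*I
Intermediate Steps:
(203 - 219)*(-3) + sqrt(-91242 - 203332) = -16*(-3) + sqrt(-294574) = 48 + I*sqrt(294574)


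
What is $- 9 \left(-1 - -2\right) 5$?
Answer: $-45$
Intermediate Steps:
$- 9 \left(-1 - -2\right) 5 = - 9 \left(-1 + 2\right) 5 = \left(-9\right) 1 \cdot 5 = \left(-9\right) 5 = -45$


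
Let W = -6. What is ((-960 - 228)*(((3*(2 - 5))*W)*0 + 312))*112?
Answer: -41513472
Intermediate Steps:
((-960 - 228)*(((3*(2 - 5))*W)*0 + 312))*112 = ((-960 - 228)*(((3*(2 - 5))*(-6))*0 + 312))*112 = -1188*(((3*(-3))*(-6))*0 + 312)*112 = -1188*(-9*(-6)*0 + 312)*112 = -1188*(54*0 + 312)*112 = -1188*(0 + 312)*112 = -1188*312*112 = -370656*112 = -41513472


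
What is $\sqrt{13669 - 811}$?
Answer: $\sqrt{12858} \approx 113.39$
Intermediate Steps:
$\sqrt{13669 - 811} = \sqrt{12858}$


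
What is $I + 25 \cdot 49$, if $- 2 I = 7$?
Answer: $\frac{2443}{2} \approx 1221.5$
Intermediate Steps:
$I = - \frac{7}{2}$ ($I = \left(- \frac{1}{2}\right) 7 = - \frac{7}{2} \approx -3.5$)
$I + 25 \cdot 49 = - \frac{7}{2} + 25 \cdot 49 = - \frac{7}{2} + 1225 = \frac{2443}{2}$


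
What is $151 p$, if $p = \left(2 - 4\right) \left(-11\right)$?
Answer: $3322$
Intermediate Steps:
$p = 22$ ($p = \left(-2\right) \left(-11\right) = 22$)
$151 p = 151 \cdot 22 = 3322$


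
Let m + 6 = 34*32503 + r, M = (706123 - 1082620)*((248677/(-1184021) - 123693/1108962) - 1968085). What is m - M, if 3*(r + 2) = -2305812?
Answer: -108103263652783940151281/145892699578 ≈ -7.4098e+11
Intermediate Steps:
r = -768606 (r = -2 + (⅓)*(-2305812) = -2 - 768604 = -768606)
M = 108103312744218421152501/145892699578 (M = -376497*((248677*(-1/1184021) - 123693*1/1108962) - 1968085) = -376497*((-248677/1184021 - 41231/369654) - 1968085) = -376497*(-140742817609/437678098734 - 1968085) = -376497*(-861387841689721999/437678098734) = 108103312744218421152501/145892699578 ≈ 7.4098e+11)
m = 336490 (m = -6 + (34*32503 - 768606) = -6 + (1105102 - 768606) = -6 + 336496 = 336490)
m - M = 336490 - 1*108103312744218421152501/145892699578 = 336490 - 108103312744218421152501/145892699578 = -108103263652783940151281/145892699578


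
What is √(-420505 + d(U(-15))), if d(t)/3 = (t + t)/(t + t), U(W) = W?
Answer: I*√420502 ≈ 648.46*I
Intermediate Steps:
d(t) = 3 (d(t) = 3*((t + t)/(t + t)) = 3*((2*t)/((2*t))) = 3*((2*t)*(1/(2*t))) = 3*1 = 3)
√(-420505 + d(U(-15))) = √(-420505 + 3) = √(-420502) = I*√420502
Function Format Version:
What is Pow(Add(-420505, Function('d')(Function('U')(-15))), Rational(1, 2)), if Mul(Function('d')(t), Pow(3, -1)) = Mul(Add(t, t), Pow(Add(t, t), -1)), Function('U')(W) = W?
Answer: Mul(I, Pow(420502, Rational(1, 2))) ≈ Mul(648.46, I)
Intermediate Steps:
Function('d')(t) = 3 (Function('d')(t) = Mul(3, Mul(Add(t, t), Pow(Add(t, t), -1))) = Mul(3, Mul(Mul(2, t), Pow(Mul(2, t), -1))) = Mul(3, Mul(Mul(2, t), Mul(Rational(1, 2), Pow(t, -1)))) = Mul(3, 1) = 3)
Pow(Add(-420505, Function('d')(Function('U')(-15))), Rational(1, 2)) = Pow(Add(-420505, 3), Rational(1, 2)) = Pow(-420502, Rational(1, 2)) = Mul(I, Pow(420502, Rational(1, 2)))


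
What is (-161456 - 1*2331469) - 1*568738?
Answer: -3061663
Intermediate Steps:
(-161456 - 1*2331469) - 1*568738 = (-161456 - 2331469) - 568738 = -2492925 - 568738 = -3061663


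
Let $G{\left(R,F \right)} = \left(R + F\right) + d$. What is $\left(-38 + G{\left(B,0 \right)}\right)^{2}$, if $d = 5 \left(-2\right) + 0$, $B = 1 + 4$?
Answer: $1849$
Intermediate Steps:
$B = 5$
$d = -10$ ($d = -10 + 0 = -10$)
$G{\left(R,F \right)} = -10 + F + R$ ($G{\left(R,F \right)} = \left(R + F\right) - 10 = \left(F + R\right) - 10 = -10 + F + R$)
$\left(-38 + G{\left(B,0 \right)}\right)^{2} = \left(-38 + \left(-10 + 0 + 5\right)\right)^{2} = \left(-38 - 5\right)^{2} = \left(-43\right)^{2} = 1849$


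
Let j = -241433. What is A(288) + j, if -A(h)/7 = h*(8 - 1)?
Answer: -255545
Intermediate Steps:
A(h) = -49*h (A(h) = -7*h*(8 - 1) = -7*h*7 = -49*h)
A(288) + j = -49*288 - 241433 = -14112 - 241433 = -255545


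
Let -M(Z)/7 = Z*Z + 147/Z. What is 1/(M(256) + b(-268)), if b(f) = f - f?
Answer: -256/117441541 ≈ -2.1798e-6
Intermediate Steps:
b(f) = 0
M(Z) = -1029/Z - 7*Z² (M(Z) = -7*(Z*Z + 147/Z) = -7*(Z² + 147/Z) = -1029/Z - 7*Z²)
1/(M(256) + b(-268)) = 1/(7*(-147 - 1*256³)/256 + 0) = 1/(7*(1/256)*(-147 - 1*16777216) + 0) = 1/(7*(1/256)*(-147 - 16777216) + 0) = 1/(7*(1/256)*(-16777363) + 0) = 1/(-117441541/256 + 0) = 1/(-117441541/256) = -256/117441541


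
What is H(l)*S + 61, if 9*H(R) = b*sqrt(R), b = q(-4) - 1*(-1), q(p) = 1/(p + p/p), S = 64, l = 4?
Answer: 1903/27 ≈ 70.481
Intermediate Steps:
q(p) = 1/(1 + p) (q(p) = 1/(p + 1) = 1/(1 + p))
b = 2/3 (b = 1/(1 - 4) - 1*(-1) = 1/(-3) + 1 = -1/3 + 1 = 2/3 ≈ 0.66667)
H(R) = 2*sqrt(R)/27 (H(R) = (2*sqrt(R)/3)/9 = 2*sqrt(R)/27)
H(l)*S + 61 = (2*sqrt(4)/27)*64 + 61 = ((2/27)*2)*64 + 61 = (4/27)*64 + 61 = 256/27 + 61 = 1903/27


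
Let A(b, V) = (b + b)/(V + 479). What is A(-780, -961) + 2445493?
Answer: 589364593/241 ≈ 2.4455e+6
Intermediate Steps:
A(b, V) = 2*b/(479 + V) (A(b, V) = (2*b)/(479 + V) = 2*b/(479 + V))
A(-780, -961) + 2445493 = 2*(-780)/(479 - 961) + 2445493 = 2*(-780)/(-482) + 2445493 = 2*(-780)*(-1/482) + 2445493 = 780/241 + 2445493 = 589364593/241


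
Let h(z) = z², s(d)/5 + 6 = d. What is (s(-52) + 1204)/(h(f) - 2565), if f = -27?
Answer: -457/918 ≈ -0.49782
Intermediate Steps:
s(d) = -30 + 5*d
(s(-52) + 1204)/(h(f) - 2565) = ((-30 + 5*(-52)) + 1204)/((-27)² - 2565) = ((-30 - 260) + 1204)/(729 - 2565) = (-290 + 1204)/(-1836) = 914*(-1/1836) = -457/918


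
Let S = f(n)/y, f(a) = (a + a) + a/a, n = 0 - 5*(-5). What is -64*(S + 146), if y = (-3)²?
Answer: -29120/3 ≈ -9706.7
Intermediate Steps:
y = 9
n = 25 (n = 0 + 25 = 25)
f(a) = 1 + 2*a (f(a) = 2*a + 1 = 1 + 2*a)
S = 17/3 (S = (1 + 2*25)/9 = (1 + 50)*(⅑) = 51*(⅑) = 17/3 ≈ 5.6667)
-64*(S + 146) = -64*(17/3 + 146) = -64*455/3 = -29120/3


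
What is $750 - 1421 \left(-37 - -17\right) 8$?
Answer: $228110$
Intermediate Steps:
$750 - 1421 \left(-37 - -17\right) 8 = 750 - 1421 \left(-37 + 17\right) 8 = 750 - 1421 \left(\left(-20\right) 8\right) = 750 - -227360 = 750 + 227360 = 228110$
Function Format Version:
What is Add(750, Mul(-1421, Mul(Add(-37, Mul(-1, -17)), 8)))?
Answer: 228110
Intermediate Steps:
Add(750, Mul(-1421, Mul(Add(-37, Mul(-1, -17)), 8))) = Add(750, Mul(-1421, Mul(Add(-37, 17), 8))) = Add(750, Mul(-1421, Mul(-20, 8))) = Add(750, Mul(-1421, -160)) = Add(750, 227360) = 228110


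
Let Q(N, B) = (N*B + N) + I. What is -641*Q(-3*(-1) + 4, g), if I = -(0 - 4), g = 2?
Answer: -16025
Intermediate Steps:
I = 4 (I = -1*(-4) = 4)
Q(N, B) = 4 + N + B*N (Q(N, B) = (N*B + N) + 4 = (B*N + N) + 4 = (N + B*N) + 4 = 4 + N + B*N)
-641*Q(-3*(-1) + 4, g) = -641*(4 + (-3*(-1) + 4) + 2*(-3*(-1) + 4)) = -641*(4 + (3 + 4) + 2*(3 + 4)) = -641*(4 + 7 + 2*7) = -641*(4 + 7 + 14) = -641*25 = -16025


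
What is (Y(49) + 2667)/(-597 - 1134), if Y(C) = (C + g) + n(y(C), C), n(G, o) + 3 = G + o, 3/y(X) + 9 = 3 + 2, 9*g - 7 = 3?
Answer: -99445/62316 ≈ -1.5958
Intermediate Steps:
g = 10/9 (g = 7/9 + (⅑)*3 = 7/9 + ⅓ = 10/9 ≈ 1.1111)
y(X) = -¾ (y(X) = 3/(-9 + (3 + 2)) = 3/(-9 + 5) = 3/(-4) = 3*(-¼) = -¾)
n(G, o) = -3 + G + o (n(G, o) = -3 + (G + o) = -3 + G + o)
Y(C) = -95/36 + 2*C (Y(C) = (C + 10/9) + (-3 - ¾ + C) = (10/9 + C) + (-15/4 + C) = -95/36 + 2*C)
(Y(49) + 2667)/(-597 - 1134) = ((-95/36 + 2*49) + 2667)/(-597 - 1134) = ((-95/36 + 98) + 2667)/(-1731) = (3433/36 + 2667)*(-1/1731) = (99445/36)*(-1/1731) = -99445/62316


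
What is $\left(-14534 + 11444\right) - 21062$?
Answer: $-24152$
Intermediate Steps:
$\left(-14534 + 11444\right) - 21062 = -3090 - 21062 = -24152$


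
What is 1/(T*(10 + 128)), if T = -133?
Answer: -1/18354 ≈ -5.4484e-5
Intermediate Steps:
1/(T*(10 + 128)) = 1/(-133*(10 + 128)) = 1/(-133*138) = 1/(-18354) = -1/18354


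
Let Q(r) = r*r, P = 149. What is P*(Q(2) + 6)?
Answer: 1490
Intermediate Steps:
Q(r) = r²
P*(Q(2) + 6) = 149*(2² + 6) = 149*(4 + 6) = 149*10 = 1490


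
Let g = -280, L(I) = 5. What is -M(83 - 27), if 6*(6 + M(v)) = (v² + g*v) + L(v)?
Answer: 12575/6 ≈ 2095.8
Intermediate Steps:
M(v) = -31/6 - 140*v/3 + v²/6 (M(v) = -6 + ((v² - 280*v) + 5)/6 = -6 + (5 + v² - 280*v)/6 = -6 + (⅚ - 140*v/3 + v²/6) = -31/6 - 140*v/3 + v²/6)
-M(83 - 27) = -(-31/6 - 140*(83 - 27)/3 + (83 - 27)²/6) = -(-31/6 - 140/3*56 + (⅙)*56²) = -(-31/6 - 7840/3 + (⅙)*3136) = -(-31/6 - 7840/3 + 1568/3) = -1*(-12575/6) = 12575/6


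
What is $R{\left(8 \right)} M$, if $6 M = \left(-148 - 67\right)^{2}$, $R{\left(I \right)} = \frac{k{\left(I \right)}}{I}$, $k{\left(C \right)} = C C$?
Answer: $\frac{184900}{3} \approx 61633.0$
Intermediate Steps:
$k{\left(C \right)} = C^{2}$
$R{\left(I \right)} = I$ ($R{\left(I \right)} = \frac{I^{2}}{I} = I$)
$M = \frac{46225}{6}$ ($M = \frac{\left(-148 - 67\right)^{2}}{6} = \frac{\left(-215\right)^{2}}{6} = \frac{1}{6} \cdot 46225 = \frac{46225}{6} \approx 7704.2$)
$R{\left(8 \right)} M = 8 \cdot \frac{46225}{6} = \frac{184900}{3}$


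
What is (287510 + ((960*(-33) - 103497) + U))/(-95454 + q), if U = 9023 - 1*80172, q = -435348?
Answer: -40592/265401 ≈ -0.15295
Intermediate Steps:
U = -71149 (U = 9023 - 80172 = -71149)
(287510 + ((960*(-33) - 103497) + U))/(-95454 + q) = (287510 + ((960*(-33) - 103497) - 71149))/(-95454 - 435348) = (287510 + ((-31680 - 103497) - 71149))/(-530802) = (287510 + (-135177 - 71149))*(-1/530802) = (287510 - 206326)*(-1/530802) = 81184*(-1/530802) = -40592/265401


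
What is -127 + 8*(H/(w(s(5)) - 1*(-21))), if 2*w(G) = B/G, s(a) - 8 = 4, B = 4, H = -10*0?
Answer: -127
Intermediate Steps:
H = 0
s(a) = 12 (s(a) = 8 + 4 = 12)
w(G) = 2/G (w(G) = (4/G)/2 = 2/G)
-127 + 8*(H/(w(s(5)) - 1*(-21))) = -127 + 8*(0/(2/12 - 1*(-21))) = -127 + 8*(0/(2*(1/12) + 21)) = -127 + 8*(0/(⅙ + 21)) = -127 + 8*(0/(127/6)) = -127 + 8*(0*(6/127)) = -127 + 8*0 = -127 + 0 = -127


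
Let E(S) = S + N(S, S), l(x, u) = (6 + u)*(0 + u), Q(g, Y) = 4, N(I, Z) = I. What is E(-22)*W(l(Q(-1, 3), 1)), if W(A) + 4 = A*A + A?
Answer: -2288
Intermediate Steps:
l(x, u) = u*(6 + u) (l(x, u) = (6 + u)*u = u*(6 + u))
W(A) = -4 + A + A² (W(A) = -4 + (A*A + A) = -4 + (A² + A) = -4 + (A + A²) = -4 + A + A²)
E(S) = 2*S (E(S) = S + S = 2*S)
E(-22)*W(l(Q(-1, 3), 1)) = (2*(-22))*(-4 + 1*(6 + 1) + (1*(6 + 1))²) = -44*(-4 + 1*7 + (1*7)²) = -44*(-4 + 7 + 7²) = -44*(-4 + 7 + 49) = -44*52 = -2288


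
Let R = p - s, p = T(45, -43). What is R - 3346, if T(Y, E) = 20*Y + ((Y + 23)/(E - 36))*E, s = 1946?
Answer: -344044/79 ≈ -4355.0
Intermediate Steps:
T(Y, E) = 20*Y + E*(23 + Y)/(-36 + E) (T(Y, E) = 20*Y + ((23 + Y)/(-36 + E))*E = 20*Y + E*(23 + Y)/(-36 + E))
p = 74024/79 (p = (-720*45 + 23*(-43) + 21*(-43)*45)/(-36 - 43) = (-32400 - 989 - 40635)/(-79) = -1/79*(-74024) = 74024/79 ≈ 937.01)
R = -79710/79 (R = 74024/79 - 1*1946 = 74024/79 - 1946 = -79710/79 ≈ -1009.0)
R - 3346 = -79710/79 - 3346 = -344044/79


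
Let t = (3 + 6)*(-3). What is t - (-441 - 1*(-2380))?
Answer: -1966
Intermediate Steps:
t = -27 (t = 9*(-3) = -27)
t - (-441 - 1*(-2380)) = -27 - (-441 - 1*(-2380)) = -27 - (-441 + 2380) = -27 - 1*1939 = -27 - 1939 = -1966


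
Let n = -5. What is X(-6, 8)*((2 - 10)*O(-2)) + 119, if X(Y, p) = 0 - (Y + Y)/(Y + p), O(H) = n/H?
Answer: -1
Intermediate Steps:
O(H) = -5/H
X(Y, p) = -2*Y/(Y + p) (X(Y, p) = 0 - 2*Y/(Y + p) = -2*Y/(Y + p))
X(-6, 8)*((2 - 10)*O(-2)) + 119 = (-2*(-6)/(-6 + 8))*((2 - 10)*(-5/(-2))) + 119 = (-2*(-6)/2)*(-(-40)*(-1)/2) + 119 = (-2*(-6)*½)*(-8*5/2) + 119 = 6*(-20) + 119 = -120 + 119 = -1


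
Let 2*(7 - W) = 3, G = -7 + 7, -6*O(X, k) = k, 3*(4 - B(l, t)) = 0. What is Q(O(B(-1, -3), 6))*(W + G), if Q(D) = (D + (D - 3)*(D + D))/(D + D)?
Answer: -77/4 ≈ -19.250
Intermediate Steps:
B(l, t) = 4 (B(l, t) = 4 - 1/3*0 = 4 + 0 = 4)
O(X, k) = -k/6
G = 0
W = 11/2 (W = 7 - 1/2*3 = 7 - 3/2 = 11/2 ≈ 5.5000)
Q(D) = (D + 2*D*(-3 + D))/(2*D) (Q(D) = (D + (-3 + D)*(2*D))/((2*D)) = (D + 2*D*(-3 + D))*(1/(2*D)) = (D + 2*D*(-3 + D))/(2*D))
Q(O(B(-1, -3), 6))*(W + G) = (-5/2 - 1/6*6)*(11/2 + 0) = (-5/2 - 1)*(11/2) = -7/2*11/2 = -77/4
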